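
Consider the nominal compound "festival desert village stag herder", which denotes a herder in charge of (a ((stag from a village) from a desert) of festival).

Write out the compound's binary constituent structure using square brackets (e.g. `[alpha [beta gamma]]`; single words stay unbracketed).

Overall it is a kind of herder; the modifier is "festival desert village stag".
Within "festival desert village stag", the head is "stag" (specifically "desert village stag") and the modifier is "festival".
Within "desert village stag", the head is "stag" (specifically "village stag") and the modifier is "desert".
Within "village stag", the head is "stag" and the modifier is "village".
So the structure is [[festival [desert [village stag]]] herder].

[[festival [desert [village stag]]] herder]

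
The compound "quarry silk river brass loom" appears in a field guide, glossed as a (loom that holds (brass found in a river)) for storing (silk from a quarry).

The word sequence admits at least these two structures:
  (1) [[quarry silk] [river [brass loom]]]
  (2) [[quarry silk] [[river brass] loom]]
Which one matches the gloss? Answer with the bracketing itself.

The paraphrase's head is the "loom" part ("river brass loom"); its modifier is "quarry silk".
That top-level split, carried through the inner groups, gives [[quarry silk] [[river brass] loom]].

[[quarry silk] [[river brass] loom]]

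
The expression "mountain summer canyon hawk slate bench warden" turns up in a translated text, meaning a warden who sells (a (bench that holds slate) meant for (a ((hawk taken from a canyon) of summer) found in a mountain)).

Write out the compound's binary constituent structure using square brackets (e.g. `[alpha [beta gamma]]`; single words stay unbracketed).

At the top level: head "warden"; modifier "mountain summer canyon hawk slate bench".
Within "mountain summer canyon hawk slate bench", the head is "bench" (specifically "slate bench") and the modifier is "mountain summer canyon hawk".
Within "mountain summer canyon hawk", the head is "hawk" (specifically "summer canyon hawk") and the modifier is "mountain".
Within "summer canyon hawk", the head is "hawk" (specifically "canyon hawk") and the modifier is "summer".
Within "canyon hawk", the head is "hawk" and the modifier is "canyon".
Within "slate bench", the head is "bench" and the modifier is "slate".
So the structure is [[[mountain [summer [canyon hawk]]] [slate bench]] warden].

[[[mountain [summer [canyon hawk]]] [slate bench]] warden]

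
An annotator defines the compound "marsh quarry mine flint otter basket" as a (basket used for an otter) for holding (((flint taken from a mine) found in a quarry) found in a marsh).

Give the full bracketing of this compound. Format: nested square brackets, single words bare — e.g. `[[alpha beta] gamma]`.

At the top level: head "basket" (specifically "otter basket"); modifier "marsh quarry mine flint".
Inside "marsh quarry mine flint": head "flint" (specifically "quarry mine flint"), modifier "marsh".
Inside "quarry mine flint": head "flint" (specifically "mine flint"), modifier "quarry".
Inside "mine flint": head "flint", modifier "mine".
Inside "otter basket": head "basket", modifier "otter".
Putting it together: [[marsh [quarry [mine flint]]] [otter basket]].

[[marsh [quarry [mine flint]]] [otter basket]]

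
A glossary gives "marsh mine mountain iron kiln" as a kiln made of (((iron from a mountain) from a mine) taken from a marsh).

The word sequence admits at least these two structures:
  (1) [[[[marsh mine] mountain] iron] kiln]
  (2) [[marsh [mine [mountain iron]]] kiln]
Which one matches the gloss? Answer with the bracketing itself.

The paraphrase's head is the "kiln" part ("kiln"); its modifier is "marsh mine mountain iron".
That top-level split, carried through the inner groups, gives [[marsh [mine [mountain iron]]] kiln].

[[marsh [mine [mountain iron]]] kiln]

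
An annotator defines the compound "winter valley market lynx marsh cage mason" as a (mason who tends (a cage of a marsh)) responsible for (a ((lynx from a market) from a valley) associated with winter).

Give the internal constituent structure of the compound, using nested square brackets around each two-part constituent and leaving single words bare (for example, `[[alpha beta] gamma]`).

[[winter [valley [market lynx]]] [[marsh cage] mason]]

The outermost head in the paraphrase is "mason" (specifically "marsh cage mason"), modified by "winter valley market lynx".
Within "winter valley market lynx", the head is "lynx" (specifically "valley market lynx") and the modifier is "winter".
Within "valley market lynx", the head is "lynx" (specifically "market lynx") and the modifier is "valley".
Within "market lynx", the head is "lynx" and the modifier is "market".
Within "marsh cage mason", the head is "mason" and the modifier is "marsh cage".
Within "marsh cage", the head is "cage" and the modifier is "marsh".
So the structure is [[winter [valley [market lynx]]] [[marsh cage] mason]].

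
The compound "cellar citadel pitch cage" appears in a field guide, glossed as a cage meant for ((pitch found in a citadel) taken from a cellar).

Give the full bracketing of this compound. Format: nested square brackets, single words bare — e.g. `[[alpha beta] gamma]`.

[[cellar [citadel pitch]] cage]

At the top level: head "cage"; modifier "cellar citadel pitch".
Inside "cellar citadel pitch": head "pitch" (specifically "citadel pitch"), modifier "cellar".
Inside "citadel pitch": head "pitch", modifier "citadel".
So the structure is [[cellar [citadel pitch]] cage].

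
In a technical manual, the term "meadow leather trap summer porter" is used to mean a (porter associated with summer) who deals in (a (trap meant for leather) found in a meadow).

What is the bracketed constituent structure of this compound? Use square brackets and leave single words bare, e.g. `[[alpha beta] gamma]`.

The outermost head in the paraphrase is "porter" (specifically "summer porter"), modified by "meadow leather trap".
"meadow leather trap" → head "trap" (specifically "leather trap"), modifier "meadow".
"leather trap" → head "trap", modifier "leather".
"summer porter" → head "porter", modifier "summer".
Putting it together: [[meadow [leather trap]] [summer porter]].

[[meadow [leather trap]] [summer porter]]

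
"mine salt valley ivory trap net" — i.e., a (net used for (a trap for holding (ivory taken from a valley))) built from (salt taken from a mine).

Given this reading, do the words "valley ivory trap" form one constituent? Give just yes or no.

yes

The paraphrase groups the words so that "valley ivory trap" is one unit: it corresponds to a single parenthesized sub-phrase.
The full structure is [[mine salt] [[[valley ivory] trap] net]], in which [valley ivory trap] is a constituent.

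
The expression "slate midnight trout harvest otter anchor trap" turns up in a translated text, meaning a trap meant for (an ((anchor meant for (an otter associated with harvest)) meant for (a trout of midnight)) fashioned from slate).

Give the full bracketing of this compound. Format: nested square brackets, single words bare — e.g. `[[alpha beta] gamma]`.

The outermost head in the paraphrase is "trap", modified by "slate midnight trout harvest otter anchor".
Within "slate midnight trout harvest otter anchor", the head is "anchor" (specifically "midnight trout harvest otter anchor") and the modifier is "slate".
Within "midnight trout harvest otter anchor", the head is "anchor" (specifically "harvest otter anchor") and the modifier is "midnight trout".
Within "midnight trout", the head is "trout" and the modifier is "midnight".
Within "harvest otter anchor", the head is "anchor" and the modifier is "harvest otter".
Within "harvest otter", the head is "otter" and the modifier is "harvest".
So the structure is [[slate [[midnight trout] [[harvest otter] anchor]]] trap].

[[slate [[midnight trout] [[harvest otter] anchor]]] trap]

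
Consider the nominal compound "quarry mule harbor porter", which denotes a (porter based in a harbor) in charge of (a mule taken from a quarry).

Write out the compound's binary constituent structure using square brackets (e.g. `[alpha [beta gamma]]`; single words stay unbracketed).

At the top level: head "porter" (specifically "harbor porter"); modifier "quarry mule".
Within "quarry mule", the head is "mule" and the modifier is "quarry".
Within "harbor porter", the head is "porter" and the modifier is "harbor".
Assembled: [[quarry mule] [harbor porter]].

[[quarry mule] [harbor porter]]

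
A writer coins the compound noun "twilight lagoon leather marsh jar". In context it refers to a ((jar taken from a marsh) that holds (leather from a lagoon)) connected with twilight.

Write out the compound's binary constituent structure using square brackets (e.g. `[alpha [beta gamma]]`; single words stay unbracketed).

Whole compound: head "jar" (specifically "lagoon leather marsh jar"), modifier "twilight".
Within "lagoon leather marsh jar", the head is "jar" (specifically "marsh jar") and the modifier is "lagoon leather".
Within "lagoon leather", the head is "leather" and the modifier is "lagoon".
Within "marsh jar", the head is "jar" and the modifier is "marsh".
So the structure is [twilight [[lagoon leather] [marsh jar]]].

[twilight [[lagoon leather] [marsh jar]]]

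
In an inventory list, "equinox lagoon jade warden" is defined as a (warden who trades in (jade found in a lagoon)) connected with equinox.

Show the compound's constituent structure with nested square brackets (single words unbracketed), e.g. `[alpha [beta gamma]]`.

Whole compound: head "warden" (specifically "lagoon jade warden"), modifier "equinox".
"lagoon jade warden" → head "warden", modifier "lagoon jade".
"lagoon jade" → head "jade", modifier "lagoon".
So the structure is [equinox [[lagoon jade] warden]].

[equinox [[lagoon jade] warden]]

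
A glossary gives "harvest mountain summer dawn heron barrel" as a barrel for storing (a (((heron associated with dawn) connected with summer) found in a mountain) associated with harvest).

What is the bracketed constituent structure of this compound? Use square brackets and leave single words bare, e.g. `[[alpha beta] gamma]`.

Whole compound: head "barrel", modifier "harvest mountain summer dawn heron".
Inside "harvest mountain summer dawn heron": head "heron" (specifically "mountain summer dawn heron"), modifier "harvest".
Inside "mountain summer dawn heron": head "heron" (specifically "summer dawn heron"), modifier "mountain".
Inside "summer dawn heron": head "heron" (specifically "dawn heron"), modifier "summer".
Inside "dawn heron": head "heron", modifier "dawn".
So the structure is [[harvest [mountain [summer [dawn heron]]]] barrel].

[[harvest [mountain [summer [dawn heron]]]] barrel]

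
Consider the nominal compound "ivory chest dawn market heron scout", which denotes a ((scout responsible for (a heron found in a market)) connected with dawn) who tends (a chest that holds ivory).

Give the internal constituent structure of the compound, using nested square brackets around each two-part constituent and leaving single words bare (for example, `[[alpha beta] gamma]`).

Whole compound: head "scout" (specifically "dawn market heron scout"), modifier "ivory chest".
Within "ivory chest", the head is "chest" and the modifier is "ivory".
Within "dawn market heron scout", the head is "scout" (specifically "market heron scout") and the modifier is "dawn".
Within "market heron scout", the head is "scout" and the modifier is "market heron".
Within "market heron", the head is "heron" and the modifier is "market".
Assembled: [[ivory chest] [dawn [[market heron] scout]]].

[[ivory chest] [dawn [[market heron] scout]]]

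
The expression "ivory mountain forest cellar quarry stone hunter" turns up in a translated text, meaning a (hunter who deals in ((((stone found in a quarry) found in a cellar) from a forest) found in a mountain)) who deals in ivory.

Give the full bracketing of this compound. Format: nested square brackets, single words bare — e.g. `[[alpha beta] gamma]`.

The outermost head in the paraphrase is "hunter" (specifically "mountain forest cellar quarry stone hunter"), modified by "ivory".
"mountain forest cellar quarry stone hunter" → head "hunter", modifier "mountain forest cellar quarry stone".
"mountain forest cellar quarry stone" → head "stone" (specifically "forest cellar quarry stone"), modifier "mountain".
"forest cellar quarry stone" → head "stone" (specifically "cellar quarry stone"), modifier "forest".
"cellar quarry stone" → head "stone" (specifically "quarry stone"), modifier "cellar".
"quarry stone" → head "stone", modifier "quarry".
So the structure is [ivory [[mountain [forest [cellar [quarry stone]]]] hunter]].

[ivory [[mountain [forest [cellar [quarry stone]]]] hunter]]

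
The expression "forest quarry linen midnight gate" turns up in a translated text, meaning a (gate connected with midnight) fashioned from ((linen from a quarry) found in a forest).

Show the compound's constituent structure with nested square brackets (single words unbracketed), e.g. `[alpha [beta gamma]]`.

Overall it is a kind of gate (specifically "midnight gate"); the modifier is "forest quarry linen".
"forest quarry linen" → head "linen" (specifically "quarry linen"), modifier "forest".
"quarry linen" → head "linen", modifier "quarry".
"midnight gate" → head "gate", modifier "midnight".
So the structure is [[forest [quarry linen]] [midnight gate]].

[[forest [quarry linen]] [midnight gate]]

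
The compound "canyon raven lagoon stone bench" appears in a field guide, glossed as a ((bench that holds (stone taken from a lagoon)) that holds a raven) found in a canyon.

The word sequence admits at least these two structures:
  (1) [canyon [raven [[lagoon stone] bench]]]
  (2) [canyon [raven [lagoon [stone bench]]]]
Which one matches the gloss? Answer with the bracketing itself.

[canyon [raven [[lagoon stone] bench]]]

The paraphrase's head is the "bench" part ("raven lagoon stone bench"); its modifier is "canyon".
That top-level split, carried through the inner groups, gives [canyon [raven [[lagoon stone] bench]]].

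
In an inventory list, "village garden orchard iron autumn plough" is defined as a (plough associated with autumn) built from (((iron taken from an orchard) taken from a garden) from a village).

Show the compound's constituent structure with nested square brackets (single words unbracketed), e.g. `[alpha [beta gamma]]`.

[[village [garden [orchard iron]]] [autumn plough]]

At the top level: head "plough" (specifically "autumn plough"); modifier "village garden orchard iron".
Within "village garden orchard iron", the head is "iron" (specifically "garden orchard iron") and the modifier is "village".
Within "garden orchard iron", the head is "iron" (specifically "orchard iron") and the modifier is "garden".
Within "orchard iron", the head is "iron" and the modifier is "orchard".
Within "autumn plough", the head is "plough" and the modifier is "autumn".
So the structure is [[village [garden [orchard iron]]] [autumn plough]].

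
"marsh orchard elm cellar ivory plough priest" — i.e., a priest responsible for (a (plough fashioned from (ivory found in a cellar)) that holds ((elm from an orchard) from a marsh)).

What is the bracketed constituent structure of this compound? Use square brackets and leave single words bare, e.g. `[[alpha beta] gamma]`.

[[[marsh [orchard elm]] [[cellar ivory] plough]] priest]

Overall it is a kind of priest; the modifier is "marsh orchard elm cellar ivory plough".
"marsh orchard elm cellar ivory plough" → head "plough" (specifically "cellar ivory plough"), modifier "marsh orchard elm".
"marsh orchard elm" → head "elm" (specifically "orchard elm"), modifier "marsh".
"orchard elm" → head "elm", modifier "orchard".
"cellar ivory plough" → head "plough", modifier "cellar ivory".
"cellar ivory" → head "ivory", modifier "cellar".
Assembled: [[[marsh [orchard elm]] [[cellar ivory] plough]] priest].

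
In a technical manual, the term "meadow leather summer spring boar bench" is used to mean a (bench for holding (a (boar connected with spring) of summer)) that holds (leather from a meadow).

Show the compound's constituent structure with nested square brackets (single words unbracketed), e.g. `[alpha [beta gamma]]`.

[[meadow leather] [[summer [spring boar]] bench]]

At the top level: head "bench" (specifically "summer spring boar bench"); modifier "meadow leather".
Within "meadow leather", the head is "leather" and the modifier is "meadow".
Within "summer spring boar bench", the head is "bench" and the modifier is "summer spring boar".
Within "summer spring boar", the head is "boar" (specifically "spring boar") and the modifier is "summer".
Within "spring boar", the head is "boar" and the modifier is "spring".
So the structure is [[meadow leather] [[summer [spring boar]] bench]].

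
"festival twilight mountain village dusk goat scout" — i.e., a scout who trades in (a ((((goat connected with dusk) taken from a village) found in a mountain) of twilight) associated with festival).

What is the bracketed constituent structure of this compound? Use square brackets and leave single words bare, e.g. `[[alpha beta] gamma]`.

[[festival [twilight [mountain [village [dusk goat]]]]] scout]

At the top level: head "scout"; modifier "festival twilight mountain village dusk goat".
"festival twilight mountain village dusk goat" → head "goat" (specifically "twilight mountain village dusk goat"), modifier "festival".
"twilight mountain village dusk goat" → head "goat" (specifically "mountain village dusk goat"), modifier "twilight".
"mountain village dusk goat" → head "goat" (specifically "village dusk goat"), modifier "mountain".
"village dusk goat" → head "goat" (specifically "dusk goat"), modifier "village".
"dusk goat" → head "goat", modifier "dusk".
Putting it together: [[festival [twilight [mountain [village [dusk goat]]]]] scout].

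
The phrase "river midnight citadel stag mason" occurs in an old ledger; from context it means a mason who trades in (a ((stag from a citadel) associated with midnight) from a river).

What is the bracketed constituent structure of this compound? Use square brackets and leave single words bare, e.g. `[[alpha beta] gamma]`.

The outermost head in the paraphrase is "mason", modified by "river midnight citadel stag".
Inside "river midnight citadel stag": head "stag" (specifically "midnight citadel stag"), modifier "river".
Inside "midnight citadel stag": head "stag" (specifically "citadel stag"), modifier "midnight".
Inside "citadel stag": head "stag", modifier "citadel".
Assembled: [[river [midnight [citadel stag]]] mason].

[[river [midnight [citadel stag]]] mason]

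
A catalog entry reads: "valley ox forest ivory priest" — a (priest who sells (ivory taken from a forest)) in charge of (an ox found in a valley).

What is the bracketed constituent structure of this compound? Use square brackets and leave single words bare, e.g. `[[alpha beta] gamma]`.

[[valley ox] [[forest ivory] priest]]

The outermost head in the paraphrase is "priest" (specifically "forest ivory priest"), modified by "valley ox".
Inside "valley ox": head "ox", modifier "valley".
Inside "forest ivory priest": head "priest", modifier "forest ivory".
Inside "forest ivory": head "ivory", modifier "forest".
Assembled: [[valley ox] [[forest ivory] priest]].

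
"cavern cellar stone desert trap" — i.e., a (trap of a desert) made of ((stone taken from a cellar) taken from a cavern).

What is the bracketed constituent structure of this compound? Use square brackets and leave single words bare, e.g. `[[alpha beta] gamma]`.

Whole compound: head "trap" (specifically "desert trap"), modifier "cavern cellar stone".
Within "cavern cellar stone", the head is "stone" (specifically "cellar stone") and the modifier is "cavern".
Within "cellar stone", the head is "stone" and the modifier is "cellar".
Within "desert trap", the head is "trap" and the modifier is "desert".
Assembled: [[cavern [cellar stone]] [desert trap]].

[[cavern [cellar stone]] [desert trap]]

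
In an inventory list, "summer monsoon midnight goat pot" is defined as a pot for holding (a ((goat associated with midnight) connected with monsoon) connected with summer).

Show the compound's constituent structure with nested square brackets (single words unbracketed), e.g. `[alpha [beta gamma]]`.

[[summer [monsoon [midnight goat]]] pot]

The outermost head in the paraphrase is "pot", modified by "summer monsoon midnight goat".
Within "summer monsoon midnight goat", the head is "goat" (specifically "monsoon midnight goat") and the modifier is "summer".
Within "monsoon midnight goat", the head is "goat" (specifically "midnight goat") and the modifier is "monsoon".
Within "midnight goat", the head is "goat" and the modifier is "midnight".
Assembled: [[summer [monsoon [midnight goat]]] pot].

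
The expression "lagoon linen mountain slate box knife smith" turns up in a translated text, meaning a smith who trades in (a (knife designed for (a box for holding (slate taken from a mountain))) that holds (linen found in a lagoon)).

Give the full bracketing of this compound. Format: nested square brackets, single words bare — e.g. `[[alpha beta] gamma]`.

At the top level: head "smith"; modifier "lagoon linen mountain slate box knife".
Within "lagoon linen mountain slate box knife", the head is "knife" (specifically "mountain slate box knife") and the modifier is "lagoon linen".
Within "lagoon linen", the head is "linen" and the modifier is "lagoon".
Within "mountain slate box knife", the head is "knife" and the modifier is "mountain slate box".
Within "mountain slate box", the head is "box" and the modifier is "mountain slate".
Within "mountain slate", the head is "slate" and the modifier is "mountain".
Assembled: [[[lagoon linen] [[[mountain slate] box] knife]] smith].

[[[lagoon linen] [[[mountain slate] box] knife]] smith]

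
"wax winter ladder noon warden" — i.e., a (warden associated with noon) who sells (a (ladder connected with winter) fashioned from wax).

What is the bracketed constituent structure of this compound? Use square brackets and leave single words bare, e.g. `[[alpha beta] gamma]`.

[[wax [winter ladder]] [noon warden]]

The outermost head in the paraphrase is "warden" (specifically "noon warden"), modified by "wax winter ladder".
Within "wax winter ladder", the head is "ladder" (specifically "winter ladder") and the modifier is "wax".
Within "winter ladder", the head is "ladder" and the modifier is "winter".
Within "noon warden", the head is "warden" and the modifier is "noon".
Assembled: [[wax [winter ladder]] [noon warden]].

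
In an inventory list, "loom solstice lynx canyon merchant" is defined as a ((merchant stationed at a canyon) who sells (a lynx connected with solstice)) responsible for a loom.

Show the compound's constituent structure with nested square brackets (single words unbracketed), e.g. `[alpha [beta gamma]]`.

[loom [[solstice lynx] [canyon merchant]]]

At the top level: head "merchant" (specifically "solstice lynx canyon merchant"); modifier "loom".
Inside "solstice lynx canyon merchant": head "merchant" (specifically "canyon merchant"), modifier "solstice lynx".
Inside "solstice lynx": head "lynx", modifier "solstice".
Inside "canyon merchant": head "merchant", modifier "canyon".
Putting it together: [loom [[solstice lynx] [canyon merchant]]].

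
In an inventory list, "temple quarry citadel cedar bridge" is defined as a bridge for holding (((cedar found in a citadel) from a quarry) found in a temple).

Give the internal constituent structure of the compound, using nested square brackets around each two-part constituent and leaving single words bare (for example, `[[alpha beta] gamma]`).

[[temple [quarry [citadel cedar]]] bridge]

Whole compound: head "bridge", modifier "temple quarry citadel cedar".
Within "temple quarry citadel cedar", the head is "cedar" (specifically "quarry citadel cedar") and the modifier is "temple".
Within "quarry citadel cedar", the head is "cedar" (specifically "citadel cedar") and the modifier is "quarry".
Within "citadel cedar", the head is "cedar" and the modifier is "citadel".
So the structure is [[temple [quarry [citadel cedar]]] bridge].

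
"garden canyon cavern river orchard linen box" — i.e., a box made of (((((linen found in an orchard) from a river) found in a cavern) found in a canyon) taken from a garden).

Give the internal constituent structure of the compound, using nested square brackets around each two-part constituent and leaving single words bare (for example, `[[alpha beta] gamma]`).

[[garden [canyon [cavern [river [orchard linen]]]]] box]

At the top level: head "box"; modifier "garden canyon cavern river orchard linen".
"garden canyon cavern river orchard linen" → head "linen" (specifically "canyon cavern river orchard linen"), modifier "garden".
"canyon cavern river orchard linen" → head "linen" (specifically "cavern river orchard linen"), modifier "canyon".
"cavern river orchard linen" → head "linen" (specifically "river orchard linen"), modifier "cavern".
"river orchard linen" → head "linen" (specifically "orchard linen"), modifier "river".
"orchard linen" → head "linen", modifier "orchard".
Assembled: [[garden [canyon [cavern [river [orchard linen]]]]] box].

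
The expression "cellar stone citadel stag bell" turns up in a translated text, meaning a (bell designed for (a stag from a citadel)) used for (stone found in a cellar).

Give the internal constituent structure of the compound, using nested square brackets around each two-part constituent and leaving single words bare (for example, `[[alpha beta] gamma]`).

[[cellar stone] [[citadel stag] bell]]

The outermost head in the paraphrase is "bell" (specifically "citadel stag bell"), modified by "cellar stone".
"cellar stone" → head "stone", modifier "cellar".
"citadel stag bell" → head "bell", modifier "citadel stag".
"citadel stag" → head "stag", modifier "citadel".
So the structure is [[cellar stone] [[citadel stag] bell]].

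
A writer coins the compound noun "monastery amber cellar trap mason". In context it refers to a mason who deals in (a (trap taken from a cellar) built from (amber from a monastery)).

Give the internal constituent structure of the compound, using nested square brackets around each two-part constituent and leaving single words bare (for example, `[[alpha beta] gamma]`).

Overall it is a kind of mason; the modifier is "monastery amber cellar trap".
"monastery amber cellar trap" → head "trap" (specifically "cellar trap"), modifier "monastery amber".
"monastery amber" → head "amber", modifier "monastery".
"cellar trap" → head "trap", modifier "cellar".
Assembled: [[[monastery amber] [cellar trap]] mason].

[[[monastery amber] [cellar trap]] mason]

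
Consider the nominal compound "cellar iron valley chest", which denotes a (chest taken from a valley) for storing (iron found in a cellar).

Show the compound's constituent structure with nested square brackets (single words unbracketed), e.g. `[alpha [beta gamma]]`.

Whole compound: head "chest" (specifically "valley chest"), modifier "cellar iron".
Within "cellar iron", the head is "iron" and the modifier is "cellar".
Within "valley chest", the head is "chest" and the modifier is "valley".
So the structure is [[cellar iron] [valley chest]].

[[cellar iron] [valley chest]]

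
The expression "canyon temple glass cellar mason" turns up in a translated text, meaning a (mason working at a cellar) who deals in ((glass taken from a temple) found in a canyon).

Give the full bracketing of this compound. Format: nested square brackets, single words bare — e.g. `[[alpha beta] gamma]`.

[[canyon [temple glass]] [cellar mason]]

Whole compound: head "mason" (specifically "cellar mason"), modifier "canyon temple glass".
"canyon temple glass" → head "glass" (specifically "temple glass"), modifier "canyon".
"temple glass" → head "glass", modifier "temple".
"cellar mason" → head "mason", modifier "cellar".
So the structure is [[canyon [temple glass]] [cellar mason]].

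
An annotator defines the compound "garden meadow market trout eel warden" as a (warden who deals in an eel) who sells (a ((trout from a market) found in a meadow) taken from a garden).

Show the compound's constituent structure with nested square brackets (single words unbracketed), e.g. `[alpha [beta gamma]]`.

At the top level: head "warden" (specifically "eel warden"); modifier "garden meadow market trout".
"garden meadow market trout" → head "trout" (specifically "meadow market trout"), modifier "garden".
"meadow market trout" → head "trout" (specifically "market trout"), modifier "meadow".
"market trout" → head "trout", modifier "market".
"eel warden" → head "warden", modifier "eel".
Putting it together: [[garden [meadow [market trout]]] [eel warden]].

[[garden [meadow [market trout]]] [eel warden]]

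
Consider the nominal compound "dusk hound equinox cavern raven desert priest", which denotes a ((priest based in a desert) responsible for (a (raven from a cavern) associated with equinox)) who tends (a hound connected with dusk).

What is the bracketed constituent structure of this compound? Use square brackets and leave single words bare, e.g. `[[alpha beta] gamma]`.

[[dusk hound] [[equinox [cavern raven]] [desert priest]]]

At the top level: head "priest" (specifically "equinox cavern raven desert priest"); modifier "dusk hound".
Inside "dusk hound": head "hound", modifier "dusk".
Inside "equinox cavern raven desert priest": head "priest" (specifically "desert priest"), modifier "equinox cavern raven".
Inside "equinox cavern raven": head "raven" (specifically "cavern raven"), modifier "equinox".
Inside "cavern raven": head "raven", modifier "cavern".
Inside "desert priest": head "priest", modifier "desert".
Assembled: [[dusk hound] [[equinox [cavern raven]] [desert priest]]].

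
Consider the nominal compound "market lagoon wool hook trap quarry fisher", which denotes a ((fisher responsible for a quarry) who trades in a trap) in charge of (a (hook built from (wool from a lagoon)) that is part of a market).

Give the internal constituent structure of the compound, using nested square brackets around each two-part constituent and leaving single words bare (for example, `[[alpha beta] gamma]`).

[[market [[lagoon wool] hook]] [trap [quarry fisher]]]

At the top level: head "fisher" (specifically "trap quarry fisher"); modifier "market lagoon wool hook".
Inside "market lagoon wool hook": head "hook" (specifically "lagoon wool hook"), modifier "market".
Inside "lagoon wool hook": head "hook", modifier "lagoon wool".
Inside "lagoon wool": head "wool", modifier "lagoon".
Inside "trap quarry fisher": head "fisher" (specifically "quarry fisher"), modifier "trap".
Inside "quarry fisher": head "fisher", modifier "quarry".
Putting it together: [[market [[lagoon wool] hook]] [trap [quarry fisher]]].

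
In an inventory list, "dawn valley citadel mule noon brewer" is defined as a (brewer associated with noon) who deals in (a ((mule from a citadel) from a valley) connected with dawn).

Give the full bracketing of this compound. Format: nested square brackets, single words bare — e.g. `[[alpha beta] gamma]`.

[[dawn [valley [citadel mule]]] [noon brewer]]

At the top level: head "brewer" (specifically "noon brewer"); modifier "dawn valley citadel mule".
Inside "dawn valley citadel mule": head "mule" (specifically "valley citadel mule"), modifier "dawn".
Inside "valley citadel mule": head "mule" (specifically "citadel mule"), modifier "valley".
Inside "citadel mule": head "mule", modifier "citadel".
Inside "noon brewer": head "brewer", modifier "noon".
Putting it together: [[dawn [valley [citadel mule]]] [noon brewer]].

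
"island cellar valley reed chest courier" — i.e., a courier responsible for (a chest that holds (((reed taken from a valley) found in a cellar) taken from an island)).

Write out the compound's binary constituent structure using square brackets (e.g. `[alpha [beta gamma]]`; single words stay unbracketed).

Overall it is a kind of courier; the modifier is "island cellar valley reed chest".
Inside "island cellar valley reed chest": head "chest", modifier "island cellar valley reed".
Inside "island cellar valley reed": head "reed" (specifically "cellar valley reed"), modifier "island".
Inside "cellar valley reed": head "reed" (specifically "valley reed"), modifier "cellar".
Inside "valley reed": head "reed", modifier "valley".
So the structure is [[[island [cellar [valley reed]]] chest] courier].

[[[island [cellar [valley reed]]] chest] courier]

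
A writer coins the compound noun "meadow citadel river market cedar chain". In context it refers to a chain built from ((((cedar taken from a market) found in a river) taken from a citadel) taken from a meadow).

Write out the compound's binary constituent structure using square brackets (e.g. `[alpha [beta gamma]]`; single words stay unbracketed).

[[meadow [citadel [river [market cedar]]]] chain]

At the top level: head "chain"; modifier "meadow citadel river market cedar".
Inside "meadow citadel river market cedar": head "cedar" (specifically "citadel river market cedar"), modifier "meadow".
Inside "citadel river market cedar": head "cedar" (specifically "river market cedar"), modifier "citadel".
Inside "river market cedar": head "cedar" (specifically "market cedar"), modifier "river".
Inside "market cedar": head "cedar", modifier "market".
So the structure is [[meadow [citadel [river [market cedar]]]] chain].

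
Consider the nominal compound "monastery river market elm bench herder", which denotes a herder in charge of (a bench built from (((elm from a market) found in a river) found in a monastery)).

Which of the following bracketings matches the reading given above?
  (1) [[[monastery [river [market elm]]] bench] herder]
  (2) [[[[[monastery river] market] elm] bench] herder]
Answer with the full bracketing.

[[[monastery [river [market elm]]] bench] herder]

The paraphrase's head is the "herder" part ("herder"); its modifier is "monastery river market elm bench".
That top-level split, carried through the inner groups, gives [[[monastery [river [market elm]]] bench] herder].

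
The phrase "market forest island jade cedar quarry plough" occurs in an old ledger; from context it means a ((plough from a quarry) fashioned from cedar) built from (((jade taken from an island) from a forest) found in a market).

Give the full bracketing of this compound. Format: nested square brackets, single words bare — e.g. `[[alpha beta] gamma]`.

[[market [forest [island jade]]] [cedar [quarry plough]]]

Whole compound: head "plough" (specifically "cedar quarry plough"), modifier "market forest island jade".
"market forest island jade" → head "jade" (specifically "forest island jade"), modifier "market".
"forest island jade" → head "jade" (specifically "island jade"), modifier "forest".
"island jade" → head "jade", modifier "island".
"cedar quarry plough" → head "plough" (specifically "quarry plough"), modifier "cedar".
"quarry plough" → head "plough", modifier "quarry".
Assembled: [[market [forest [island jade]]] [cedar [quarry plough]]].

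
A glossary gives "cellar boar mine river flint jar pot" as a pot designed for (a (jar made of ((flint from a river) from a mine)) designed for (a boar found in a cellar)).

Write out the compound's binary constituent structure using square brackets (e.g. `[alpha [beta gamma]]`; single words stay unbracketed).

[[[cellar boar] [[mine [river flint]] jar]] pot]

The outermost head in the paraphrase is "pot", modified by "cellar boar mine river flint jar".
Inside "cellar boar mine river flint jar": head "jar" (specifically "mine river flint jar"), modifier "cellar boar".
Inside "cellar boar": head "boar", modifier "cellar".
Inside "mine river flint jar": head "jar", modifier "mine river flint".
Inside "mine river flint": head "flint" (specifically "river flint"), modifier "mine".
Inside "river flint": head "flint", modifier "river".
Assembled: [[[cellar boar] [[mine [river flint]] jar]] pot].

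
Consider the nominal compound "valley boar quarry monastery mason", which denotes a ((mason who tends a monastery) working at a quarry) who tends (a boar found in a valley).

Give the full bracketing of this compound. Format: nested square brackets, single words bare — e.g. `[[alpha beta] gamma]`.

[[valley boar] [quarry [monastery mason]]]

The outermost head in the paraphrase is "mason" (specifically "quarry monastery mason"), modified by "valley boar".
Inside "valley boar": head "boar", modifier "valley".
Inside "quarry monastery mason": head "mason" (specifically "monastery mason"), modifier "quarry".
Inside "monastery mason": head "mason", modifier "monastery".
So the structure is [[valley boar] [quarry [monastery mason]]].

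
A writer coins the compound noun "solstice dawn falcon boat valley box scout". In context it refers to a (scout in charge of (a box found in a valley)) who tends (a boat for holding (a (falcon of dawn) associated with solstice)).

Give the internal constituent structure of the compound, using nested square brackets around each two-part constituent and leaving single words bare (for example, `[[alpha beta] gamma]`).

Whole compound: head "scout" (specifically "valley box scout"), modifier "solstice dawn falcon boat".
Within "solstice dawn falcon boat", the head is "boat" and the modifier is "solstice dawn falcon".
Within "solstice dawn falcon", the head is "falcon" (specifically "dawn falcon") and the modifier is "solstice".
Within "dawn falcon", the head is "falcon" and the modifier is "dawn".
Within "valley box scout", the head is "scout" and the modifier is "valley box".
Within "valley box", the head is "box" and the modifier is "valley".
So the structure is [[[solstice [dawn falcon]] boat] [[valley box] scout]].

[[[solstice [dawn falcon]] boat] [[valley box] scout]]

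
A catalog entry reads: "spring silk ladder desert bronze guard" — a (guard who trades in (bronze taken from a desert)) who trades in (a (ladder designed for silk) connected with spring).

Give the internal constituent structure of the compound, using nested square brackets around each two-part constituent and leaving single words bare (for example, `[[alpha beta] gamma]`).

[[spring [silk ladder]] [[desert bronze] guard]]

At the top level: head "guard" (specifically "desert bronze guard"); modifier "spring silk ladder".
Within "spring silk ladder", the head is "ladder" (specifically "silk ladder") and the modifier is "spring".
Within "silk ladder", the head is "ladder" and the modifier is "silk".
Within "desert bronze guard", the head is "guard" and the modifier is "desert bronze".
Within "desert bronze", the head is "bronze" and the modifier is "desert".
So the structure is [[spring [silk ladder]] [[desert bronze] guard]].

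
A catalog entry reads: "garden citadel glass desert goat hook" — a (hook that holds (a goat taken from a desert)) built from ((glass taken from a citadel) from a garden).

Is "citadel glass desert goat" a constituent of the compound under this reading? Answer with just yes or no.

no

The top-level split is [garden citadel glass] [desert goat hook]; the full structure is [[garden [citadel glass]] [[desert goat] hook]].
"citadel glass desert goat" straddles a constituent boundary, so it is not a single unit.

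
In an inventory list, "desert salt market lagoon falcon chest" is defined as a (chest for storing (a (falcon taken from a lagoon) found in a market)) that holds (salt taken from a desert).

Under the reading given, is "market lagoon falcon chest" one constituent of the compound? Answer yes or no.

yes

The paraphrase groups the words so that "market lagoon falcon chest" is one unit: it corresponds to a single parenthesized sub-phrase.
The full structure is [[desert salt] [[market [lagoon falcon]] chest]], in which [market lagoon falcon chest] is a constituent.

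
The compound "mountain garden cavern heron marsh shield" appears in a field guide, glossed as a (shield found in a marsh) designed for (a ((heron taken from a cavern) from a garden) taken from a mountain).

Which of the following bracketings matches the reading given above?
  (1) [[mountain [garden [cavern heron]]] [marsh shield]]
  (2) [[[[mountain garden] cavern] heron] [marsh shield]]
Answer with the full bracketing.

The paraphrase's head is the "shield" part ("marsh shield"); its modifier is "mountain garden cavern heron".
That top-level split, carried through the inner groups, gives [[mountain [garden [cavern heron]]] [marsh shield]].

[[mountain [garden [cavern heron]]] [marsh shield]]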